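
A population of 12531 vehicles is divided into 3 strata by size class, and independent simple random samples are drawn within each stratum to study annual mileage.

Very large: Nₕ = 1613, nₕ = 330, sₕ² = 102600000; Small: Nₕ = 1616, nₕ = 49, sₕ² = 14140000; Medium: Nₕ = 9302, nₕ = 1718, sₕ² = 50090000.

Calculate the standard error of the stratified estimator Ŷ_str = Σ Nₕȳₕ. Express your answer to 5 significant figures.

1.8523 × 10^6

Var(Ŷ_str) = Σₕ Nₕ²(1 − fₕ)sₕ²/nₕ.
Very large: 1613²·(1 − 330/1613)·102600000/330 = 6.4341983 × 10^11.
Small: 1616²·(1 − 49/1616)·14140000/49 = 7.3074135 × 10^11.
Medium: 9302²·(1 − 1718/9302)·50090000/1718 = 2.0568496 × 10^12.
Sum = 3.4310108 × 10^12.
SE = √(3.4310108 × 10^12) = 1.8523 × 10^6.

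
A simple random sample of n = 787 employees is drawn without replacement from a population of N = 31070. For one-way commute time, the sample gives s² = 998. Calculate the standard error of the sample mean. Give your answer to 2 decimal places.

Under SRS without replacement, Var(ȳ) = (1 − f)·s²/n with f = n/N = 787/31070 = 0.02532990.
Var(ȳ) = (1 − 0.02532990)·998/787 = 0.97467010·1.2681067 = 1.2359857.
SE(ȳ) = √(1.2359857) = 1.11.

1.11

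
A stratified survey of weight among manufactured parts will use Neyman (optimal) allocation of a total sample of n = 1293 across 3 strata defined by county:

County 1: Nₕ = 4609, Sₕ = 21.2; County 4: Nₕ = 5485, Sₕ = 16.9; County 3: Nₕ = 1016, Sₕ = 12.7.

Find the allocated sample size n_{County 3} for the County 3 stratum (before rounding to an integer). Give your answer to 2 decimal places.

82.06

Neyman allocation: nₕ = n·NₕSₕ / Σⱼ NⱼSⱼ.
Σ NⱼSⱼ = 4609·21.2 + 5485·16.9 + 1016·12.7 = 203310.5.
n_{County 3} = 1293·1016·12.7 / 203310.5 = 82.06.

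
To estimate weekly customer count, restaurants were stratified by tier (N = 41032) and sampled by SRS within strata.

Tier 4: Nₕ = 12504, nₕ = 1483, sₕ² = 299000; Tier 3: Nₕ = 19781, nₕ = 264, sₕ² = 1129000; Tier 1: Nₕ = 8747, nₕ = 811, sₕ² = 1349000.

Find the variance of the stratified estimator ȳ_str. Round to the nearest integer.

Var(ȳ_str) = Σₕ Wₕ²(1 − fₕ)sₕ²/nₕ with Wₕ = Nₕ/N, N = 41032.
Tier 4: Wₕ = 0.30473777; term = 0.30473777²·(1 − 0.11860205)·299000/1483 = 16.502686.
Tier 3: Wₕ = 0.48208715; term = 0.48208715²·(1 − 0.01334614)·1129000/264 = 980.63174.
Tier 1: Wₕ = 0.21317508; term = 0.21317508²·(1 − 0.09271750)·1349000/811 = 68.581426.
Sum = 1065.7159.

1066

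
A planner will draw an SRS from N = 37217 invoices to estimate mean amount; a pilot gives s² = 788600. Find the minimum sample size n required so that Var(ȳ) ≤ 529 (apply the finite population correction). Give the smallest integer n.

1434

Without fpc, n₀ = s²/D = 788600/529 = 1490.7372.
With fpc, (1 − n/N)·s²/n ≤ D requires n ≥ n₀/(1 + n₀/N) = 1490.7372/(1 + 1490.7372/37217) = 1433.3250.
Rounding up, n = 1434.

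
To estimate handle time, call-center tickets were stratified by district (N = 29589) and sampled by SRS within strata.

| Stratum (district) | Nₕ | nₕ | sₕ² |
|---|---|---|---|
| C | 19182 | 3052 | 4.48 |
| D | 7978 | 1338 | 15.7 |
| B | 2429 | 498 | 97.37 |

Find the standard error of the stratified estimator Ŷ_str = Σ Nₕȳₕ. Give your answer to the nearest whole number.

1412

Var(Ŷ_str) = Σₕ Nₕ²(1 − fₕ)sₕ²/nₕ.
C: 19182²·(1 − 3052/19182)·4.48/3052 = 454173.45.
D: 7978²·(1 − 1338/7978)·15.7/1338 = 621592.33.
B: 2429²·(1 − 498/2429)·97.37/498 = 917076.61.
Sum = 1.9928424 × 10^6.
SE = √(1.9928424 × 10^6) = 1412.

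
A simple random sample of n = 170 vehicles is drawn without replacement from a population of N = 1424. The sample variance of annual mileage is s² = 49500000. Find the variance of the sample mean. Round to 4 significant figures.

Under SRS without replacement, Var(ȳ) = (1 − f)·s²/n with f = n/N = 170/1424 = 0.11938202.
Var(ȳ) = (1 − 0.11938202)·49500000/170 = 0.88061798·291176.47 = 256415.23.

256400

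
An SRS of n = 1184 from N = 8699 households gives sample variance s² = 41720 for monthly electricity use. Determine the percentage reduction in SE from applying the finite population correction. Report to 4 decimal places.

f = n/N = 1184/8699 = 0.13610760.
SE_no-fpc = √(s²/n) = 5.9360329; SE_fpc = √((1−f)s²/n) = 5.517294.
Ratio = √(1−f) = 0.92945812. Reduction = 100·(1 − 0.92945812) = 7.0542%.

7.0542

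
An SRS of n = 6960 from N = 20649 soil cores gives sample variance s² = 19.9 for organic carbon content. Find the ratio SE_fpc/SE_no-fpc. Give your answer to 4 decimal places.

0.8142

f = n/N = 6960/20649 = 0.33706233.
SE_no-fpc = √(s²/n) = 0.053471445; SE_fpc = √((1−f)s²/n) = 0.043536977.
Ratio = √(1−f) = 0.81420985.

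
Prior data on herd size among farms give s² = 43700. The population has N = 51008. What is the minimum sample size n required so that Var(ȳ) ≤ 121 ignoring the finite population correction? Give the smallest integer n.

362

Without fpc, n₀ = s²/D = 43700/121 = 361.1570.
Rounding up, n = 362.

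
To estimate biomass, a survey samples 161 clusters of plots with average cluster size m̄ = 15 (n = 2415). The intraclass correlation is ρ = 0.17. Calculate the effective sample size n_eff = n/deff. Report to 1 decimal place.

deff = 1 + (15 − 1)·0.17 = 1 + 2.38 = 3.38.
n_eff = 2415 / 3.38 = 714.5.

714.5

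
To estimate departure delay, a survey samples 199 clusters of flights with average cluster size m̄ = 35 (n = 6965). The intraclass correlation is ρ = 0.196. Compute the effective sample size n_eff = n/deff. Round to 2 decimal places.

deff = 1 + (35 − 1)·0.196 = 1 + 6.664 = 7.664.
n_eff = 6965 / 7.664 = 908.79.

908.79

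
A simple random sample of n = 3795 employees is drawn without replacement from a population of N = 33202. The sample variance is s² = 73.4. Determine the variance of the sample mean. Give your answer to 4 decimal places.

0.0171

Under SRS without replacement, Var(ȳ) = (1 − f)·s²/n with f = n/N = 3795/33202 = 0.11430034.
Var(ȳ) = (1 − 0.11430034)·73.4/3795 = 0.88569966·0.019341238 = 0.017130528.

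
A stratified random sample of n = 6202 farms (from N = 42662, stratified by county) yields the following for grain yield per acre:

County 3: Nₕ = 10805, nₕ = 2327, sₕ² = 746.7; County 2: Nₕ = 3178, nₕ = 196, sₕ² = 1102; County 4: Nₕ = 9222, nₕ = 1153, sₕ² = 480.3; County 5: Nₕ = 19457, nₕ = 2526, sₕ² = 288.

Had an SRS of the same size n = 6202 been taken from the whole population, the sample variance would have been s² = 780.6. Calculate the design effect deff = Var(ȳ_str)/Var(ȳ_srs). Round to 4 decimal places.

Var(ȳ_str) = Σ Wₕ²(1−fₕ)sₕ²/nₕ with Wₕ = Nₕ/42662:
  County 3: (10805/42662)²·(1−2327/10805)·746.7/2327 = 0.016150484
  County 2: (3178/42662)²·(1−196/3178)·1102/196 = 0.029275521
  County 4: (9222/42662)²·(1−1153/9222)·480.3/1153 = 0.017031217
  County 5: (19457/42662)²·(1−2526/19457)·288/2526 = 0.02063646
  → Var(ȳ_str) = 0.083093682.
Var(ȳ_srs) = (1 − 6202/42662)·780.6/6202 = 0.10756531.
deff = 0.083093682 / 0.10756531 = 0.7725.

0.7725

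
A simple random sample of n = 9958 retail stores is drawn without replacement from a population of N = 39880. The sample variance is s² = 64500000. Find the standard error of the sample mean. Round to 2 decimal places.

Under SRS without replacement, Var(ȳ) = (1 − f)·s²/n with f = n/N = 9958/39880 = 0.24969910.
Var(ȳ) = (1 − 0.24969910)·64500000/9958 = 0.75030090·6477.2043 = 4859.8522.
SE(ȳ) = √(4859.8522) = 69.71.

69.71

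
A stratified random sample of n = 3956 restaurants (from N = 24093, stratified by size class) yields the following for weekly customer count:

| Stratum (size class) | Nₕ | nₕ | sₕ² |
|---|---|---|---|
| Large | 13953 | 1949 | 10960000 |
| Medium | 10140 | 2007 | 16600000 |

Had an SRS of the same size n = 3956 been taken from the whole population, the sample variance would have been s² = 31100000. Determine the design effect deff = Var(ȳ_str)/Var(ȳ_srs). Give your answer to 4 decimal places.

0.4258

Var(ȳ_str) = Σ Wₕ²(1−fₕ)sₕ²/nₕ with Wₕ = Nₕ/24093:
  Large: (13953/24093)²·(1−1949/13953)·10960000/1949 = 1622.5965
  Medium: (10140/24093)²·(1−2007/10140)·16600000/2007 = 1175.0807
  → Var(ȳ_str) = 2797.6772.
Var(ȳ_srs) = (1 − 3956/24093)·31100000/3956 = 6570.6449.
deff = 2797.6772 / 6570.6449 = 0.4258.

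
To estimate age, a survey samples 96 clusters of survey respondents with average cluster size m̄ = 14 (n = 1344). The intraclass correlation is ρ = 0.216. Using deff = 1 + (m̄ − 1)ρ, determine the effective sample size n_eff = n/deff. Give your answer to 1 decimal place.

deff = 1 + (14 − 1)·0.216 = 1 + 2.808 = 3.808.
n_eff = 1344 / 3.808 = 352.9.

352.9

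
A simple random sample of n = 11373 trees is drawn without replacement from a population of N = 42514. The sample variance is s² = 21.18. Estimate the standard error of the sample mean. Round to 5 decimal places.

0.03693

Under SRS without replacement, Var(ȳ) = (1 − f)·s²/n with f = n/N = 11373/42514 = 0.26751188.
Var(ȳ) = (1 − 0.26751188)·21.18/11373 = 0.73248812·0.0018623055 = 0.0013641166.
SE(ȳ) = √(0.0013641166) = 0.03693.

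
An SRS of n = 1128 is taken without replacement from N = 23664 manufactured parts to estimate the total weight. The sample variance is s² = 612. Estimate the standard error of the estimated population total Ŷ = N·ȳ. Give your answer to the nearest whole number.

17010

Var(Ŷ) = N²·Var(ȳ) = N²·(1 − n/N)·s²/n.
f = 1128/23664 = 0.04766734; Var(ȳ) = 0.95233266·612/1128 = 0.51669112.
Var(Ŷ) = 23664² · 0.51669112 = 2.8933922 × 10^8.
SE(Ŷ) = √(2.8933922 × 10^8) = 17010.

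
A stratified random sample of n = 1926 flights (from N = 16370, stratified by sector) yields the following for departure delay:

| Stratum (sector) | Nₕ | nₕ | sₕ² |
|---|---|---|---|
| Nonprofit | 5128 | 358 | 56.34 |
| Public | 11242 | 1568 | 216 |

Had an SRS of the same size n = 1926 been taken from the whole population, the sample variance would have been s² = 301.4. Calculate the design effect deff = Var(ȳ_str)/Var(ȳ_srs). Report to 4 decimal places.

0.5089

Var(ȳ_str) = Σ Wₕ²(1−fₕ)sₕ²/nₕ with Wₕ = Nₕ/16370:
  Nonprofit: (5128/16370)²·(1−358/5128)·56.34/358 = 0.014364908
  Public: (11242/16370)²·(1−1568/11242)·216/1568 = 0.055906203
  → Var(ȳ_str) = 0.070271111.
Var(ȳ_srs) = (1 − 1926/16370)·301.4/1926 = 0.13807841.
deff = 0.070271111 / 0.13807841 = 0.5089.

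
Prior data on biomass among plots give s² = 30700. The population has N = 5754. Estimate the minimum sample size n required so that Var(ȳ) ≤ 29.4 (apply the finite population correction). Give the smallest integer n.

884

Without fpc, n₀ = s²/D = 30700/29.4 = 1044.2177.
With fpc, (1 − n/N)·s²/n ≤ D requires n ≥ n₀/(1 + n₀/N) = 1044.2177/(1 + 1044.2177/5754) = 883.8241.
Rounding up, n = 884.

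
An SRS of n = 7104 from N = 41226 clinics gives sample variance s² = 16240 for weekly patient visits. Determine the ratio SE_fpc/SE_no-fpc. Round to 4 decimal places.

0.9098

f = n/N = 7104/41226 = 0.17231844.
SE_no-fpc = √(s²/n) = 1.5119643; SE_fpc = √((1−f)s²/n) = 1.3755398.
Ratio = √(1−f) = 0.90977006.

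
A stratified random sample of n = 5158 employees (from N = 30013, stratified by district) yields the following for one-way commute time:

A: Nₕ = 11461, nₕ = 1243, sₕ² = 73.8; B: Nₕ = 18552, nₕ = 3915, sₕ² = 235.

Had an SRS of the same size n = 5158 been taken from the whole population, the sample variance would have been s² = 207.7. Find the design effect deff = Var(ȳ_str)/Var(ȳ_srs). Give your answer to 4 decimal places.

0.7741

Var(ȳ_str) = Σ Wₕ²(1−fₕ)sₕ²/nₕ with Wₕ = Nₕ/30013:
  A: (11461/30013)²·(1−1243/11461)·73.8/1243 = 0.0077188896
  B: (18552/30013)²·(1−3915/18552)·235/3915 = 0.018095063
  → Var(ȳ_str) = 0.025813953.
Var(ȳ_srs) = (1 − 5158/30013)·207.7/5158 = 0.033347211.
deff = 0.025813953 / 0.033347211 = 0.7741.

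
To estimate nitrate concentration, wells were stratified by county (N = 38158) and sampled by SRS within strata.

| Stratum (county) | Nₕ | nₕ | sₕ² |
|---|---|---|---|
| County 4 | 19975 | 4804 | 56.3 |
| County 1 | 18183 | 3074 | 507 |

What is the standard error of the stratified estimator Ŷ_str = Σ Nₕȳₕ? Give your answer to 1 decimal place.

6990.2

Var(Ŷ_str) = Σₕ Nₕ²(1 − fₕ)sₕ²/nₕ.
County 4: 19975²·(1 − 4804/19975)·56.3/4804 = 3.5514556 × 10^6.
County 1: 18183²·(1 − 3074/18183)·507/3074 = 4.5311178 × 10^7.
Sum = 4.8862634 × 10^7.
SE = √(4.8862634 × 10^7) = 6990.2.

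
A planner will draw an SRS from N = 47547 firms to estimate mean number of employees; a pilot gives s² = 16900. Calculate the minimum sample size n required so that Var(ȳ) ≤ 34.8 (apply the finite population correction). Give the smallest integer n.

481

Without fpc, n₀ = s²/D = 16900/34.8 = 485.6322.
With fpc, (1 − n/N)·s²/n ≤ D requires n ≥ n₀/(1 + n₀/N) = 485.6322/(1 + 485.6322/47547) = 480.7222.
Rounding up, n = 481.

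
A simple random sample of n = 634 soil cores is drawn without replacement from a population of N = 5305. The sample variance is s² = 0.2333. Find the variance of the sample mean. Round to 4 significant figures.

3.240 × 10^-4

Under SRS without replacement, Var(ȳ) = (1 − f)·s²/n with f = n/N = 634/5305 = 0.11950990.
Var(ȳ) = (1 − 0.11950990)·0.2333/634 = 0.88049010·3.6798107 × 10^-4 = 3.2400369 × 10^-4.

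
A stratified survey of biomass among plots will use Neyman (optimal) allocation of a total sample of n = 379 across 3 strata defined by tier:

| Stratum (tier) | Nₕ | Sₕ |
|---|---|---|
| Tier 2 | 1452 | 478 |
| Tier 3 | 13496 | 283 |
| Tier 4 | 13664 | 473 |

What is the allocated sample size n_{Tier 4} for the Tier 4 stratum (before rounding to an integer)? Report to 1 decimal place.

Neyman allocation: nₕ = n·NₕSₕ / Σⱼ NⱼSⱼ.
Σ NⱼSⱼ = 1452·478 + 13496·283 + 13664·473 = 1.0976496 × 10^7.
n_{Tier 4} = 379·13664·473 / (1.0976496 × 10^7) = 223.2.

223.2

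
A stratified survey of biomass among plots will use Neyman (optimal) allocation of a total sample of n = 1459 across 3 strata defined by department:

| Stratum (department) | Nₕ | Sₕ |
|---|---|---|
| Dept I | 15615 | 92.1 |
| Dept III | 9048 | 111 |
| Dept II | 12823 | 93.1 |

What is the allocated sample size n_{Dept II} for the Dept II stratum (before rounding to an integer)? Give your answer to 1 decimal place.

479.0

Neyman allocation: nₕ = n·NₕSₕ / Σⱼ NⱼSⱼ.
Σ NⱼSⱼ = 15615·92.1 + 9048·111 + 12823·93.1 = 3.6362908 × 10^6.
n_{Dept II} = 1459·12823·93.1 / (3.6362908 × 10^6) = 479.0.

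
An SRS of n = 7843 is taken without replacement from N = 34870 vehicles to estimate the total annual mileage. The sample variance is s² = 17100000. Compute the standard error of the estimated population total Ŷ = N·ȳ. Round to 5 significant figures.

1.4334 × 10^6

Var(Ŷ) = N²·Var(ȳ) = N²·(1 − n/N)·s²/n.
f = 7843/34870 = 0.22492114; Var(ȳ) = 0.77507886·17100000/7843 = 1689.8953.
Var(Ŷ) = 34870² · 1689.8953 = 2.0547723 × 10^12.
SE(Ŷ) = √(2.0547723 × 10^12) = 1.4334 × 10^6.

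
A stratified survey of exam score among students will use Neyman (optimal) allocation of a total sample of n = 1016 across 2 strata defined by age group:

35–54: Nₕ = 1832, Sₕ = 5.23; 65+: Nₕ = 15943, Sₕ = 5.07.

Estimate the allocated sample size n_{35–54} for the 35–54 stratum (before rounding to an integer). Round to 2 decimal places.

107.67

Neyman allocation: nₕ = n·NₕSₕ / Σⱼ NⱼSⱼ.
Σ NⱼSⱼ = 1832·5.23 + 15943·5.07 = 90412.37.
n_{35–54} = 1016·1832·5.23 / 90412.37 = 107.67.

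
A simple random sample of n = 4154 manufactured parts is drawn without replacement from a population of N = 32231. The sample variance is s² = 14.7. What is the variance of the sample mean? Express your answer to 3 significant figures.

0.00308

Under SRS without replacement, Var(ȳ) = (1 − f)·s²/n with f = n/N = 4154/32231 = 0.12888213.
Var(ȳ) = (1 − 0.12888213)·14.7/4154 = 0.87111787·0.0035387578 = 0.0030826752.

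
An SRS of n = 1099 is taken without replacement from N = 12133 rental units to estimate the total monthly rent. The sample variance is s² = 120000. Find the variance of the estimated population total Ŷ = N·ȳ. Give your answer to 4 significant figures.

1.462 × 10^10

Var(Ŷ) = N²·Var(ȳ) = N²·(1 − n/N)·s²/n.
f = 1099/12133 = 0.09057941; Var(ȳ) = 0.90942059·120000/1099 = 99.299791.
Var(Ŷ) = 12133² · 99.299791 = 1.4617891 × 10^10.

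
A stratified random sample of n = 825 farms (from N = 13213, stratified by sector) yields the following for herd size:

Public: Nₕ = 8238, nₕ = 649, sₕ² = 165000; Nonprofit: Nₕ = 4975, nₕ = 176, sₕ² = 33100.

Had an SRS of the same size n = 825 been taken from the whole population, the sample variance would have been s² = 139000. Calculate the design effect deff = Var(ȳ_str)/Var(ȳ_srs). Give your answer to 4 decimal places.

Var(ȳ_str) = Σ Wₕ²(1−fₕ)sₕ²/nₕ with Wₕ = Nₕ/13213:
  Public: (8238/13213)²·(1−649/8238)·165000/649 = 91.042195
  Nonprofit: (4975/13213)²·(1−176/4975)·33100/176 = 25.719131
  → Var(ȳ_str) = 116.76133.
Var(ȳ_srs) = (1 − 825/13213)·139000/825 = 157.96491.
deff = 116.76133 / 157.96491 = 0.7392.

0.7392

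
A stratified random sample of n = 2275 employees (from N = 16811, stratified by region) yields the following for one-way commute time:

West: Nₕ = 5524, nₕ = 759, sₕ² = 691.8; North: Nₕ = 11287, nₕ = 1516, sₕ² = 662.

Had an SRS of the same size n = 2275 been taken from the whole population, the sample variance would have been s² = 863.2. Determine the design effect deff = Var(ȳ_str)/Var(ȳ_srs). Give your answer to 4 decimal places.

0.7782

Var(ȳ_str) = Σ Wₕ²(1−fₕ)sₕ²/nₕ with Wₕ = Nₕ/16811:
  West: (5524/16811)²·(1−759/5524)·691.8/759 = 0.084892292
  North: (11287/16811)²·(1−1516/11287)·662/1516 = 0.17040771
  → Var(ȳ_str) = 0.2553.
Var(ȳ_srs) = (1 − 2275/16811)·863.2/2275 = 0.32808124.
deff = 0.2553 / 0.32808124 = 0.7782.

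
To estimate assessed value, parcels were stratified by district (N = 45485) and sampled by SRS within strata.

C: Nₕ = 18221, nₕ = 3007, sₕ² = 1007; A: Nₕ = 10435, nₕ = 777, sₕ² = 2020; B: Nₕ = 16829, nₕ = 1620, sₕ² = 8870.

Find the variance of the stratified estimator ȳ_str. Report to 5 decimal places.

0.84889

Var(ȳ_str) = Σₕ Wₕ²(1 − fₕ)sₕ²/nₕ with Wₕ = Nₕ/N, N = 45485.
C: Wₕ = 0.40059360; term = 0.40059360²·(1 − 0.16502936)·1007/3007 = 0.044871983.
A: Wₕ = 0.22941629; term = 0.22941629²·(1 − 0.07446095)·2020/777 = 0.12664079.
B: Wₕ = 0.36999011; term = 0.36999011²·(1 − 0.09626240)·8870/1620 = 0.67737814.
Sum = 0.84889091.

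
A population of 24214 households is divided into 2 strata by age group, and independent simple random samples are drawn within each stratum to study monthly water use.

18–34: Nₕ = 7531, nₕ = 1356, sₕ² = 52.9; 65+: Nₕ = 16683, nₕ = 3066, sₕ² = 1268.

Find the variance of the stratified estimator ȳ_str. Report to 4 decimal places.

Var(ȳ_str) = Σₕ Wₕ²(1 − fₕ)sₕ²/nₕ with Wₕ = Nₕ/N, N = 24214.
18–34: Wₕ = 0.31101842; term = 0.31101842²·(1 − 0.18005577)·52.9/1356 = 0.0030942295.
65+: Wₕ = 0.68898158; term = 0.68898158²·(1 − 0.18377990)·1268/3066 = 0.16023951.
Sum = 0.16333374.

0.1633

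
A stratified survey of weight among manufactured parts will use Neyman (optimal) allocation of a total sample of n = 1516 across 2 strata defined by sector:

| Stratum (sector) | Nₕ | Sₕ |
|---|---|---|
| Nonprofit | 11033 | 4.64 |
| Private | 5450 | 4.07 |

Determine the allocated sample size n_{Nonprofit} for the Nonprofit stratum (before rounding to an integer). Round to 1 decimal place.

Neyman allocation: nₕ = n·NₕSₕ / Σⱼ NⱼSⱼ.
Σ NⱼSⱼ = 11033·4.64 + 5450·4.07 = 73374.62.
n_{Nonprofit} = 1516·11033·4.64 / 73374.62 = 1057.7.

1057.7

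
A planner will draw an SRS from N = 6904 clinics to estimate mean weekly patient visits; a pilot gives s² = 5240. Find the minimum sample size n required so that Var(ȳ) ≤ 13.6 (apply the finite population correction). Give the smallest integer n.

365

Without fpc, n₀ = s²/D = 5240/13.6 = 385.2941.
With fpc, (1 − n/N)·s²/n ≤ D requires n ≥ n₀/(1 + n₀/N) = 385.2941/(1 + 385.2941/6904) = 364.9284.
Rounding up, n = 365.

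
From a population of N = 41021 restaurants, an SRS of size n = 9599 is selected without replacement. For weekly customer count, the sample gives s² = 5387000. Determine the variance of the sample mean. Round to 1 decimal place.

Under SRS without replacement, Var(ȳ) = (1 − f)·s²/n with f = n/N = 9599/41021 = 0.23400210.
Var(ȳ) = (1 − 0.23400210)·5387000/9599 = 0.76599790·561.20429 = 429.88131.

429.9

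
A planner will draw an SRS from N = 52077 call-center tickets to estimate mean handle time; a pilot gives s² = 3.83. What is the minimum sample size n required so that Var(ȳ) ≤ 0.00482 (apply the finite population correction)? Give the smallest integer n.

783

Without fpc, n₀ = s²/D = 3.83/0.00482 = 794.6058.
With fpc, (1 − n/N)·s²/n ≤ D requires n ≥ n₀/(1 + n₀/N) = 794.6058/(1 + 794.6058/52077) = 782.6637.
Rounding up, n = 783.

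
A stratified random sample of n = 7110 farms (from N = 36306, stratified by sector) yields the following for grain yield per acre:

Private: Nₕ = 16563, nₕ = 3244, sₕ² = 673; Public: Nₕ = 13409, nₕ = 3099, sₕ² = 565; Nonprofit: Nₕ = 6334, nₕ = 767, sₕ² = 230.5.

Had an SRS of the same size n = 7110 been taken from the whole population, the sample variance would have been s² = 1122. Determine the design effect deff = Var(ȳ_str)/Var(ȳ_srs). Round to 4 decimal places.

0.4876

Var(ȳ_str) = Σ Wₕ²(1−fₕ)sₕ²/nₕ with Wₕ = Nₕ/36306:
  Private: (16563/36306)²·(1−3244/16563)·673/3244 = 0.034720665
  Public: (13409/36306)²·(1−3099/13409)·565/3099 = 0.019121639
  Nonprofit: (6334/36306)²·(1−767/6334)·230.5/767 = 0.0080392964
  → Var(ȳ_str) = 0.0618816.
Var(ȳ_srs) = (1 − 7110/36306)·1122/7110 = 0.12690192.
deff = 0.0618816 / 0.12690192 = 0.4876.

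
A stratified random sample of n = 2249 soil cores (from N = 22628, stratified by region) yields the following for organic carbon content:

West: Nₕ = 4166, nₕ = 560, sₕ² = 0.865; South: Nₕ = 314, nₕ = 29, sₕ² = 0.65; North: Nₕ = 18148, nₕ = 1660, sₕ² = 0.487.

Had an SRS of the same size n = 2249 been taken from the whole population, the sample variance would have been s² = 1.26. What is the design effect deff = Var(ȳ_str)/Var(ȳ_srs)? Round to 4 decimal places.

0.4374

Var(ȳ_str) = Σ Wₕ²(1−fₕ)sₕ²/nₕ with Wₕ = Nₕ/22628:
  West: (4166/22628)²·(1−560/4166)·0.865/560 = 4.5319043 × 10^-5
  South: (314/22628)²·(1−29/314)·0.65/29 = 3.9173965 × 10^-6
  North: (18148/22628)²·(1−1660/18148)·0.487/1660 = 1.7144518 × 10^-4
  → Var(ȳ_str) = 2.2068162 × 10^-4.
Var(ȳ_srs) = (1 − 2249/22628)·1.26/2249 = 5.0456578 × 10^-4.
deff = (2.2068162 × 10^-4) / (5.0456578 × 10^-4) = 0.4374.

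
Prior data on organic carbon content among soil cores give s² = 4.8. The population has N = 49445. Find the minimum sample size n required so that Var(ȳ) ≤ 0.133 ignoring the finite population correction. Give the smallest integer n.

37

Without fpc, n₀ = s²/D = 4.8/0.133 = 36.0902.
Rounding up, n = 37.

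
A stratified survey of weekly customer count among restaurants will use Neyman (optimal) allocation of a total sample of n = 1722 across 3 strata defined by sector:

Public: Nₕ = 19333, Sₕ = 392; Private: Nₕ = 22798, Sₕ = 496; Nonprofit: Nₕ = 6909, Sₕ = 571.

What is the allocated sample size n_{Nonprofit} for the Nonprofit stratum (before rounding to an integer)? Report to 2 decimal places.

297.54

Neyman allocation: nₕ = n·NₕSₕ / Σⱼ NⱼSⱼ.
Σ NⱼSⱼ = 19333·392 + 22798·496 + 6909·571 = 2.2831383 × 10^7.
n_{Nonprofit} = 1722·6909·571 / (2.2831383 × 10^7) = 297.54.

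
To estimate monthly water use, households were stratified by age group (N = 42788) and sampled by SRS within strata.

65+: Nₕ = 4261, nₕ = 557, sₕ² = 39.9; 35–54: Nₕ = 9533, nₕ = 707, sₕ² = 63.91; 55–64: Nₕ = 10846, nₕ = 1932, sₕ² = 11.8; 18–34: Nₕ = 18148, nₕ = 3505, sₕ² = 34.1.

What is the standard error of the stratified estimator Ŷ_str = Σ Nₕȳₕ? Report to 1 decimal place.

3451.4

Var(Ŷ_str) = Σₕ Nₕ²(1 − fₕ)sₕ²/nₕ.
65+: 4261²·(1 − 557/4261)·39.9/557 = 1.1305772 × 10^6.
35–54: 9533²·(1 − 707/9533)·63.91/707 = 7.6057653 × 10^6.
55–64: 10846²·(1 − 1932/10846)·11.8/1932 = 590496.21.
18–34: 18148²·(1 − 3505/18148)·34.1/3505 = 2.5853848 × 10^6.
Sum = 1.1912224 × 10^7.
SE = √(1.1912224 × 10^7) = 3451.4.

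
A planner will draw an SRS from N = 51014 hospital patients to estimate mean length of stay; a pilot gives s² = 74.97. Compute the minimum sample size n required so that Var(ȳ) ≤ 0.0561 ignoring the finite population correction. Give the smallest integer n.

1337

Without fpc, n₀ = s²/D = 74.97/0.0561 = 1336.3636.
Rounding up, n = 1337.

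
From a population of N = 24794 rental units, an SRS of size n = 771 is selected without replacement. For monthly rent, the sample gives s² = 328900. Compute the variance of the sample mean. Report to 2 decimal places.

413.32

Under SRS without replacement, Var(ȳ) = (1 − f)·s²/n with f = n/N = 771/24794 = 0.03109623.
Var(ȳ) = (1 − 0.03109623)·328900/771 = 0.96890377·426.58885 = 413.32354.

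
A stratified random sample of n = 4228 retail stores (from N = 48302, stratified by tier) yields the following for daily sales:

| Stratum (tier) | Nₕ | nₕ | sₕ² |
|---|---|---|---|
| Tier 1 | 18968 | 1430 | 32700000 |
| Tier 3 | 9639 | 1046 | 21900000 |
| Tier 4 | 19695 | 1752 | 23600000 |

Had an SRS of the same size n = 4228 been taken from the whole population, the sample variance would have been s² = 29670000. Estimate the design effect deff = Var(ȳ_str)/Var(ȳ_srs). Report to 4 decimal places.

0.9439

Var(ȳ_str) = Σ Wₕ²(1−fₕ)sₕ²/nₕ with Wₕ = Nₕ/48302:
  Tier 1: (18968/48302)²·(1−1430/18968)·32700000/1430 = 3260.4917
  Tier 3: (9639/48302)²·(1−1046/9639)·21900000/1046 = 743.29121
  Tier 4: (19695/48302)²·(1−1752/19695)·23600000/1752 = 2040.322
  → Var(ȳ_str) = 6044.1049.
Var(ȳ_srs) = (1 − 4228/48302)·29670000/4228 = 6403.2421.
deff = 6044.1049 / 6403.2421 = 0.9439.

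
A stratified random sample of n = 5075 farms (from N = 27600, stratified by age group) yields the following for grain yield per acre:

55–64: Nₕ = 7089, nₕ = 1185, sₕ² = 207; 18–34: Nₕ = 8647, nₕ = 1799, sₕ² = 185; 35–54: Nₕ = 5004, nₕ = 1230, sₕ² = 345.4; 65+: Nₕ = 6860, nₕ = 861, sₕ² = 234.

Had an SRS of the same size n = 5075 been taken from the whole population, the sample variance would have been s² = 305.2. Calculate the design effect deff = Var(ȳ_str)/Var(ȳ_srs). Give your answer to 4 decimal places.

0.7994

Var(ȳ_str) = Σ Wₕ²(1−fₕ)sₕ²/nₕ with Wₕ = Nₕ/27600:
  55–64: (7089/27600)²·(1−1185/7089)·207/1185 = 0.0095976555
  18–34: (8647/27600)²·(1−1799/8647)·185/1799 = 0.0079937693
  35–54: (5004/27600)²·(1−1230/5004)·345.4/1230 = 0.0069617473
  65+: (6860/27600)²·(1−861/6860)·234/861 = 0.014682416
  → Var(ȳ_str) = 0.039235588.
Var(ȳ_srs) = (1 − 5075/27600)·305.2/5075 = 0.04907996.
deff = 0.039235588 / 0.04907996 = 0.7994.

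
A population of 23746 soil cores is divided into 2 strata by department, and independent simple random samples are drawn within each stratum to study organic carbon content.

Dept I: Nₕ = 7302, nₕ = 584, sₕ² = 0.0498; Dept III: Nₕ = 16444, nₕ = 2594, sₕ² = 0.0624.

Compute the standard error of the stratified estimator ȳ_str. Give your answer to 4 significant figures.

Var(ȳ_str) = Σₕ Wₕ²(1 − fₕ)sₕ²/nₕ with Wₕ = Nₕ/N, N = 23746.
Dept I: Wₕ = 0.30750442; term = 0.30750442²·(1 − 0.07997809)·0.0498/584 = 7.4185221 × 10^-6.
Dept III: Wₕ = 0.69249558; term = 0.69249558²·(1 − 0.15774751)·0.0624/2594 = 9.7160767 × 10^-6.
Sum = 1.7134599 × 10^-5.
SE = √(1.7134599 × 10^-5) = 0.004139.

0.004139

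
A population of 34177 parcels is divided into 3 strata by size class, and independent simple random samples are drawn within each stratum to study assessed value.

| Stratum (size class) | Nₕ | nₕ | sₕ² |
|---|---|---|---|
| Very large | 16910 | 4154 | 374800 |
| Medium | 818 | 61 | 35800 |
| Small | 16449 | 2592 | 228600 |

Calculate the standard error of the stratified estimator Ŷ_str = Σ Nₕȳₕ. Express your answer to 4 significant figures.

Var(Ŷ_str) = Σₕ Nₕ²(1 − fₕ)sₕ²/nₕ.
Very large: 16910²·(1 − 4154/16910)·374800/4154 = 1.9462168 × 10^10.
Medium: 818²·(1 − 61/818)·35800/61 = 3.634146 × 10^8.
Small: 16449²·(1 − 2592/16449)·228600/2592 = 2.0102494 × 10^10.
Sum = 3.9928077 × 10^10.
SE = √(3.9928077 × 10^10) = 199800.

199800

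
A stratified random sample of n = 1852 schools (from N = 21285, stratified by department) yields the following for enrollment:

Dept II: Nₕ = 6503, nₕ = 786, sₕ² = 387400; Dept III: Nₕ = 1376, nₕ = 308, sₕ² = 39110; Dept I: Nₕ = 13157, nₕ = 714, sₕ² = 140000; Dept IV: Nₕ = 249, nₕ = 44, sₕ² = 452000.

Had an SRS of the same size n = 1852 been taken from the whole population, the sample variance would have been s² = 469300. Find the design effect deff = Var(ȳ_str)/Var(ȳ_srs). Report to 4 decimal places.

Var(ȳ_str) = Σ Wₕ²(1−fₕ)sₕ²/nₕ with Wₕ = Nₕ/21285:
  Dept II: (6503/21285)²·(1−786/6503)·387400/786 = 40.44564
  Dept III: (1376/21285)²·(1−308/1376)·39110/308 = 0.41188832
  Dept I: (13157/21285)²·(1−714/13157)·140000/714 = 70.854019
  Dept IV: (249/21285)²·(1−44/249)·452000/44 = 1.1574218
  → Var(ȳ_str) = 112.86897.
Var(ȳ_srs) = (1 − 1852/21285)·469300/1852 = 231.35334.
deff = 112.86897 / 231.35334 = 0.4879.

0.4879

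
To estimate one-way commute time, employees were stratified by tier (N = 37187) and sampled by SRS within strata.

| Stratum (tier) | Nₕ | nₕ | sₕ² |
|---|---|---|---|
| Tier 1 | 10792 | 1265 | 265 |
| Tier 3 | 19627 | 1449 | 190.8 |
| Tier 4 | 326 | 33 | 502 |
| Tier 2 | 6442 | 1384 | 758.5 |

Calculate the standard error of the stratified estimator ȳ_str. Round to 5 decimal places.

Var(ȳ_str) = Σₕ Wₕ²(1 − fₕ)sₕ²/nₕ with Wₕ = Nₕ/N, N = 37187.
Tier 1: Wₕ = 0.29020894; term = 0.29020894²·(1 − 0.11721646)·265/1265 = 0.015575111.
Tier 3: Wₕ = 0.52779197; term = 0.52779197²·(1 − 0.07382687)·190.8/1449 = 0.033972517.
Tier 4: Wₕ = 0.00876650; term = 0.00876650²·(1 − 0.10122699)·502/33 = 0.0010507338.
Tier 2: Wₕ = 0.17323258; term = 0.17323258²·(1 − 0.21484011)·758.5/1384 = 0.012913285.
Sum = 0.063511647.
SE = √(0.063511647) = 0.25202.

0.25202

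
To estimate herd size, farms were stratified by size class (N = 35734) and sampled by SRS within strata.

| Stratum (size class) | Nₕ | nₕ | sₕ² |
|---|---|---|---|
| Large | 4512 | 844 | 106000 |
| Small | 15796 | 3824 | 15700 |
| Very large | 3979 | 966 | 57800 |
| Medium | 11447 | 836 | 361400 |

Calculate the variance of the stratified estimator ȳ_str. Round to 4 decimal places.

Var(ȳ_str) = Σₕ Wₕ²(1 − fₕ)sₕ²/nₕ with Wₕ = Nₕ/N, N = 35734.
Large: Wₕ = 0.12626630; term = 0.12626630²·(1 − 0.18705674)·106000/844 = 1.6277907.
Small: Wₕ = 0.44204399; term = 0.44204399²·(1 − 0.24208660)·15700/3824 = 0.60804026.
Very large: Wₕ = 0.11135053; term = 0.11135053²·(1 − 0.24277457)·57800/966 = 0.56177255.
Medium: Wₕ = 0.32033917; term = 0.32033917²·(1 − 0.07303224)·361400/836 = 41.121278.
Sum = 43.918882.

43.9189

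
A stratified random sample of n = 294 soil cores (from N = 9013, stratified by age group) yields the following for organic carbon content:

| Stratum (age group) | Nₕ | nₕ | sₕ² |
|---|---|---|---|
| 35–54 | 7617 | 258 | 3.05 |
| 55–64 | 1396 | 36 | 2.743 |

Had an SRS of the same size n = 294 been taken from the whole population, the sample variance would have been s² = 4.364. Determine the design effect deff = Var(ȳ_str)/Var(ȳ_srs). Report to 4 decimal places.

0.6921

Var(ȳ_str) = Σ Wₕ²(1−fₕ)sₕ²/nₕ with Wₕ = Nₕ/9013:
  35–54: (7617/9013)²·(1−258/7617)·3.05/258 = 0.0081572571
  55–64: (1396/9013)²·(1−36/1396)·2.743/36 = 0.0017807743
  → Var(ȳ_str) = 0.0099380314.
Var(ȳ_srs) = (1 − 294/9013)·4.364/294 = 0.014359348.
deff = 0.0099380314 / 0.014359348 = 0.6921.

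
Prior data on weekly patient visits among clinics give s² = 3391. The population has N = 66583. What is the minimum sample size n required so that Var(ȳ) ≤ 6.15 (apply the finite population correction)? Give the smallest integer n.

Without fpc, n₀ = s²/D = 3391/6.15 = 551.3821.
With fpc, (1 − n/N)·s²/n ≤ D requires n ≥ n₀/(1 + n₀/N) = 551.3821/(1 + 551.3821/66583) = 546.8535.
Rounding up, n = 547.

547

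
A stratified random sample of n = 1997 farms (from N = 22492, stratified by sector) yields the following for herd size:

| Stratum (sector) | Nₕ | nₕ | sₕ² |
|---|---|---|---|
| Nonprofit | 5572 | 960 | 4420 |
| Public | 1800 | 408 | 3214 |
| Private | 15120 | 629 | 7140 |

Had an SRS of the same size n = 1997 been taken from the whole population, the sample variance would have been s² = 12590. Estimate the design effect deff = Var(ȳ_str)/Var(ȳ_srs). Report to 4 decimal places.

Var(ȳ_str) = Σ Wₕ²(1−fₕ)sₕ²/nₕ with Wₕ = Nₕ/22492:
  Nonprofit: (5572/22492)²·(1−960/5572)·4420/960 = 0.23388119
  Public: (1800/22492)²·(1−408/1800)·3214/408 = 0.03901587
  Private: (15120/22492)²·(1−629/15120)·7140/629 = 4.9163361
  → Var(ȳ_str) = 5.1892332.
Var(ȳ_srs) = (1 − 1997/22492)·12590/1997 = 5.7447021.
deff = 5.1892332 / 5.7447021 = 0.9033.

0.9033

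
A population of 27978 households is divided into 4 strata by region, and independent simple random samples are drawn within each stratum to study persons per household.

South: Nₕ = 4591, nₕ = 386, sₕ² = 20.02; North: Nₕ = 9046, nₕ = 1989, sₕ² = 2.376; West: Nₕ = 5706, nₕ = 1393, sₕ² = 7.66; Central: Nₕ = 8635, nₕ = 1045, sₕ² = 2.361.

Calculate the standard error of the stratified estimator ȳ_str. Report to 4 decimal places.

0.0417

Var(ȳ_str) = Σₕ Wₕ²(1 − fₕ)sₕ²/nₕ with Wₕ = Nₕ/N, N = 27978.
South: Wₕ = 0.16409322; term = 0.16409322²·(1 − 0.08407754)·20.02/386 = 0.001279136.
North: Wₕ = 0.32332547; term = 0.32332547²·(1 − 0.21987619)·2.376/1989 = 9.7421547 × 10^-5.
West: Wₕ = 0.20394596; term = 0.20394596²·(1 − 0.24412899)·7.66/1393 = 1.728843 × 10^-4.
Central: Wₕ = 0.30863536; term = 0.30863536²·(1 − 0.12101911)·2.361/1045 = 1.8916922 × 10^-4.
Sum = 0.0017386111.
SE = √(0.0017386111) = 0.0417.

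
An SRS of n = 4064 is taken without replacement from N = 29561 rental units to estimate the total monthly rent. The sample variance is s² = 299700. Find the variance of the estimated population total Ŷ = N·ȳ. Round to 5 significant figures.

5.5583 × 10^10

Var(Ŷ) = N²·Var(ȳ) = N²·(1 − n/N)·s²/n.
f = 4064/29561 = 0.13747843; Var(ȳ) = 0.86252157·299700/4064 = 63.606721.
Var(Ŷ) = 29561² · 63.606721 = 5.5582906 × 10^10.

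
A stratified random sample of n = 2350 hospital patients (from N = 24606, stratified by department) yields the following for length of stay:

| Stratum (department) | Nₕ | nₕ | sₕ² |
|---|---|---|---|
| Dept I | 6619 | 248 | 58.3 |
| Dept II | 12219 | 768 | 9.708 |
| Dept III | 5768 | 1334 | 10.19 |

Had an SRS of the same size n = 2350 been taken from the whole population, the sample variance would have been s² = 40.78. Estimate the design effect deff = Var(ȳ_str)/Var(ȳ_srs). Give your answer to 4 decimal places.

1.2498

Var(ȳ_str) = Σ Wₕ²(1−fₕ)sₕ²/nₕ with Wₕ = Nₕ/24606:
  Dept I: (6619/24606)²·(1−248/6619)·58.3/248 = 0.016373247
  Dept II: (12219/24606)²·(1−768/12219)·9.708/768 = 0.0029212289
  Dept III: (5768/24606)²·(1−1334/5768)·10.19/1334 = 3.2266901 × 10^-4
  → Var(ȳ_str) = 0.019617145.
Var(ȳ_srs) = (1 − 2350/24606)·40.78/2350 = 0.015695872.
deff = 0.019617145 / 0.015695872 = 1.2498.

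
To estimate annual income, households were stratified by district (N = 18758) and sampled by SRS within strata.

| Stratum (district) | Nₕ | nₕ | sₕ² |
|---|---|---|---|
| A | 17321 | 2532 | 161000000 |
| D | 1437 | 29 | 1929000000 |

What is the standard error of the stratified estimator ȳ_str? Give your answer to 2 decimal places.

Var(ȳ_str) = Σₕ Wₕ²(1 − fₕ)sₕ²/nₕ with Wₕ = Nₕ/N, N = 18758.
A: Wₕ = 0.92339269; term = 0.92339269²·(1 − 0.14618094)·161000000/2532 = 46291.46.
D: Wₕ = 0.07660731; term = 0.07660731²·(1 − 0.02018093)·1929000000/29 = 382490.44.
Sum = 428781.9.
SE = √(428781.9) = 654.81.

654.81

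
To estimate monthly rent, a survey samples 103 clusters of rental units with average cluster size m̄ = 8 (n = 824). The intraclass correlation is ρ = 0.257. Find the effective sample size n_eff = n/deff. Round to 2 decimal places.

deff = 1 + (8 − 1)·0.257 = 1 + 1.799 = 2.799.
n_eff = 824 / 2.799 = 294.39.

294.39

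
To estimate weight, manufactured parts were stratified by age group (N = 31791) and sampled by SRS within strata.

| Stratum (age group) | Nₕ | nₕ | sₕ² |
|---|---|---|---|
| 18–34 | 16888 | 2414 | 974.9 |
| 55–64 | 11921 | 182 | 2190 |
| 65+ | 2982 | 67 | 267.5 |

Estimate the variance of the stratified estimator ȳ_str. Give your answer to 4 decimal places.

1.7981

Var(ȳ_str) = Σₕ Wₕ²(1 − fₕ)sₕ²/nₕ with Wₕ = Nₕ/N, N = 31791.
18–34: Wₕ = 0.53121953; term = 0.53121953²·(1 − 0.14294173)·974.9/2414 = 0.097674504.
55–64: Wₕ = 0.37498034; term = 0.37498034²·(1 − 0.01526718)·2190/182 = 1.6661271.
65+: Wₕ = 0.09380013; term = 0.09380013²·(1 − 0.02246814)·267.5/67 = 0.034338934.
Sum = 1.7981405.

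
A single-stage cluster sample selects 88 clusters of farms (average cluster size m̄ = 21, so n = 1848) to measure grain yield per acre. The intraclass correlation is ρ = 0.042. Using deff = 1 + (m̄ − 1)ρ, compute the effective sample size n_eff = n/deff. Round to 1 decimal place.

1004.3

deff = 1 + (21 − 1)·0.042 = 1 + 0.84 = 1.84.
n_eff = 1848 / 1.84 = 1004.3.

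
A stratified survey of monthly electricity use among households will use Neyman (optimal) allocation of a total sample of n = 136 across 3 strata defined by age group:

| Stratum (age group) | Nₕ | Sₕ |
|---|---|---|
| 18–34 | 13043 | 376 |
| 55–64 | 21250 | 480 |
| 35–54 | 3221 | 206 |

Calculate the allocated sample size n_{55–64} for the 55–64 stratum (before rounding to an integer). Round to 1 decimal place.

Neyman allocation: nₕ = n·NₕSₕ / Σⱼ NⱼSⱼ.
Σ NⱼSⱼ = 13043·376 + 21250·480 + 3221·206 = 1.5767694 × 10^7.
n_{55–64} = 136·21250·480 / (1.5767694 × 10^7) = 88.0.

88.0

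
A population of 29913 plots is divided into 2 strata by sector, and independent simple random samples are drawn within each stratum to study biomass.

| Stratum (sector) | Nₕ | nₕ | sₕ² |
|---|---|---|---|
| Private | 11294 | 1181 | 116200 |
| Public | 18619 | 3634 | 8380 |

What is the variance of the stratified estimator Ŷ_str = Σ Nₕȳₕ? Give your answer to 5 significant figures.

Var(Ŷ_str) = Σₕ Nₕ²(1 − fₕ)sₕ²/nₕ.
Private: 11294²·(1 − 1181/11294)·116200/1181 = 1.123787 × 10^10.
Public: 18619²·(1 − 3634/18619)·8380/3634 = 6.4338687 × 10^8.
Sum = 1.1881257 × 10^10.

1.1881 × 10^10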